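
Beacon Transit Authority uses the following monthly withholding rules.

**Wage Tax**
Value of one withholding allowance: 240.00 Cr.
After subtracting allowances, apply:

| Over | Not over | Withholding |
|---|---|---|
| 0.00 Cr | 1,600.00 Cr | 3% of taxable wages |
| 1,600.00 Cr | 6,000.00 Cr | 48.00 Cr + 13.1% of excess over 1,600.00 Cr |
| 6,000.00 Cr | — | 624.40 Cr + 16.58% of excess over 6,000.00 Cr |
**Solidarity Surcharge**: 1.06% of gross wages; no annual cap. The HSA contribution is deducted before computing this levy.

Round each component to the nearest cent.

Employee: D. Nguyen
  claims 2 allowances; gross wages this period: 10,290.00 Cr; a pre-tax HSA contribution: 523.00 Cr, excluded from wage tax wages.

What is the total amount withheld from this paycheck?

1,272.91 Cr

Wage Tax: taxable = 10,290.00 Cr − 523.00 Cr − 2×240.00 Cr = 9,287.00 Cr
  624.40 Cr + 16.58% × (9,287.00 Cr − 6,000.00 Cr) = 624.40 Cr + 16.58% × 3,287.00 Cr = 1,169.38 Cr
Solidarity Surcharge: 1.06% × 9,767.00 Cr = 103.53 Cr
Total: 1,169.38 Cr + 103.53 Cr = 1,272.91 Cr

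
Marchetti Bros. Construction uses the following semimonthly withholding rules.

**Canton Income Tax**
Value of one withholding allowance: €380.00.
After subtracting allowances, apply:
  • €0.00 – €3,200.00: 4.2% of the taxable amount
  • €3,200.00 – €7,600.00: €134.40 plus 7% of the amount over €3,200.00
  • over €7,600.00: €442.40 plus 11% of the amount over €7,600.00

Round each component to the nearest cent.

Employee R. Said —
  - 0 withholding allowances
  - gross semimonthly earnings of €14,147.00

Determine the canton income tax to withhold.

Canton Income Tax: taxable = €14,147.00
  €442.40 + 11% × (€14,147.00 − €7,600.00) = €442.40 + 11% × €6,547.00 = €1,162.57

€1,162.57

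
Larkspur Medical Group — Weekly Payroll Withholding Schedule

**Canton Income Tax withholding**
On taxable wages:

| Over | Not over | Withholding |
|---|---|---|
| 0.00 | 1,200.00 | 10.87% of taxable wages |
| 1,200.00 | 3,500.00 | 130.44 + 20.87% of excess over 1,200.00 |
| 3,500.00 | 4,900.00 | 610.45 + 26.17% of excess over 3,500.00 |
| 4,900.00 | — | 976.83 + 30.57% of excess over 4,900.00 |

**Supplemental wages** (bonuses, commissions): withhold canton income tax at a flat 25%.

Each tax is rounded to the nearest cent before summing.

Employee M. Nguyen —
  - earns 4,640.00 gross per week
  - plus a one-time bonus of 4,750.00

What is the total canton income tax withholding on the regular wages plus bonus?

Canton Income Tax: taxable = 4,640.00
  610.45 + 26.17% × (4,640.00 − 3,500.00) = 610.45 + 26.17% × 1,140.00 = 908.79
Supplemental (25% flat on bonus): 25% × 4,750.00 = 1,187.50
Total canton income tax: 908.79 + 1,187.50 = 2,096.29

2,096.29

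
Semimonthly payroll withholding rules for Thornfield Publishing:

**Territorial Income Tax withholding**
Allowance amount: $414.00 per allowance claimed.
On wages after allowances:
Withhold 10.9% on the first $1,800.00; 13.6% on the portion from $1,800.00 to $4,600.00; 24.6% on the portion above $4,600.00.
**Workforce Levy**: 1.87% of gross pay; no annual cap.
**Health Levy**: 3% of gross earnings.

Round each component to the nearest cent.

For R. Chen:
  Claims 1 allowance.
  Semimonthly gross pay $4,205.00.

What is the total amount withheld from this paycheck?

$671.76

Territorial Income Tax: taxable = $4,205.00 − 1×$414.00 = $3,791.00
  $196.20 + 13.6% × ($3,791.00 − $1,800.00) = $196.20 + 13.6% × $1,991.00 = $466.98
Workforce Levy: 1.87% × $4,205.00 = $78.63
Health Levy: 3% × $4,205.00 = $126.15
Total: $466.98 + $78.63 + $126.15 = $671.76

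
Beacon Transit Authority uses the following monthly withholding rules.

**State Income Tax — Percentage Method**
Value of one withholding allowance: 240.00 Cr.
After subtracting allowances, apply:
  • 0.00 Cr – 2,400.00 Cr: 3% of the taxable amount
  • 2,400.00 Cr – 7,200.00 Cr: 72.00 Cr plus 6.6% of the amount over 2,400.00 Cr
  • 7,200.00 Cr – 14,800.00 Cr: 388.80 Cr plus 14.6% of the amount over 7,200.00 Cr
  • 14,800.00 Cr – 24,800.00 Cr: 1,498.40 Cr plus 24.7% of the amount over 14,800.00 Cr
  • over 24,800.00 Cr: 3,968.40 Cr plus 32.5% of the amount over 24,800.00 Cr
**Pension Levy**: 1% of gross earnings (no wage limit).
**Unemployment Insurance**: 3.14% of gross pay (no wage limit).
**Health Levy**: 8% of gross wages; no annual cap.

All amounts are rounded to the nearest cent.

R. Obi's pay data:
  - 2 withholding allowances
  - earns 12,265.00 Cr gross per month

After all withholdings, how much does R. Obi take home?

9,717.82 Cr

State Income Tax: taxable = 12,265.00 Cr − 2×240.00 Cr = 11,785.00 Cr
  388.80 Cr + 14.6% × (11,785.00 Cr − 7,200.00 Cr) = 388.80 Cr + 14.6% × 4,585.00 Cr = 1,058.21 Cr
Pension Levy: 1% × 12,265.00 Cr = 122.65 Cr
Unemployment Insurance: 3.14% × 12,265.00 Cr = 385.12 Cr
Health Levy: 8% × 12,265.00 Cr = 981.20 Cr
Total withheld: 1,058.21 Cr + 122.65 Cr + 385.12 Cr + 981.20 Cr = 2,547.18 Cr
Net pay: 12,265.00 Cr − 2,547.18 Cr = 9,717.82 Cr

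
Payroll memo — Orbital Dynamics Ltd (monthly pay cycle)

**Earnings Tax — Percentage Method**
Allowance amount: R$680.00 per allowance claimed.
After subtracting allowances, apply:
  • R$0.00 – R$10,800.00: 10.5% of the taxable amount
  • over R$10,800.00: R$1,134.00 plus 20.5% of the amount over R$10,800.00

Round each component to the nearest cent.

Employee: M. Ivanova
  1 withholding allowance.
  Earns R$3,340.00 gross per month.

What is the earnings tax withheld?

R$279.30

Earnings Tax: taxable = R$3,340.00 − 1×R$680.00 = R$2,660.00
  10.5% × R$2,660.00 = R$279.30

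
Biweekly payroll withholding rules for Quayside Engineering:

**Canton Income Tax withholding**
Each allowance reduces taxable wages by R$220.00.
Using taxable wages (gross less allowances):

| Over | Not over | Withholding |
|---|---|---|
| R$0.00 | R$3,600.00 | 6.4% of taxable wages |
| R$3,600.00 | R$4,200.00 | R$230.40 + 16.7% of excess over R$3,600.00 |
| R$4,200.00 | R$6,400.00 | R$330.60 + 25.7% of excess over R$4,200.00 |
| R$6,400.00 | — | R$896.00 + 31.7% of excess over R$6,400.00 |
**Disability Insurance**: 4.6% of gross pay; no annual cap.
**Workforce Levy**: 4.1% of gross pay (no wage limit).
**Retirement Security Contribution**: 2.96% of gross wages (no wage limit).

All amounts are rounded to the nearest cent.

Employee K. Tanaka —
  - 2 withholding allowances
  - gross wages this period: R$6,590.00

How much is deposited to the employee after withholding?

Canton Income Tax: taxable = R$6,590.00 − 2×R$220.00 = R$6,150.00
  R$330.60 + 25.7% × (R$6,150.00 − R$4,200.00) = R$330.60 + 25.7% × R$1,950.00 = R$831.75
Disability Insurance: 4.6% × R$6,590.00 = R$303.14
Workforce Levy: 4.1% × R$6,590.00 = R$270.19
Retirement Security Contribution: 2.96% × R$6,590.00 = R$195.06
Total withheld: R$831.75 + R$303.14 + R$270.19 + R$195.06 = R$1,600.14
Net pay: R$6,590.00 − R$1,600.14 = R$4,989.86

R$4,989.86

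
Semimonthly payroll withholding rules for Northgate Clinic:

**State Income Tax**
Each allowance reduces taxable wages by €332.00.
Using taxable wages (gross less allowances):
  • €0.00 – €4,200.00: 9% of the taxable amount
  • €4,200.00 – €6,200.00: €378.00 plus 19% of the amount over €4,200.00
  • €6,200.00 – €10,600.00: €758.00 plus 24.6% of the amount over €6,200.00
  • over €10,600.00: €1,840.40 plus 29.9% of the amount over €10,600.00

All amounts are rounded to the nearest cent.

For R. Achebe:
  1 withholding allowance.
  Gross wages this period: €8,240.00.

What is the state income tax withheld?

€1,178.17

State Income Tax: taxable = €8,240.00 − 1×€332.00 = €7,908.00
  €758.00 + 24.6% × (€7,908.00 − €6,200.00) = €758.00 + 24.6% × €1,708.00 = €1,178.17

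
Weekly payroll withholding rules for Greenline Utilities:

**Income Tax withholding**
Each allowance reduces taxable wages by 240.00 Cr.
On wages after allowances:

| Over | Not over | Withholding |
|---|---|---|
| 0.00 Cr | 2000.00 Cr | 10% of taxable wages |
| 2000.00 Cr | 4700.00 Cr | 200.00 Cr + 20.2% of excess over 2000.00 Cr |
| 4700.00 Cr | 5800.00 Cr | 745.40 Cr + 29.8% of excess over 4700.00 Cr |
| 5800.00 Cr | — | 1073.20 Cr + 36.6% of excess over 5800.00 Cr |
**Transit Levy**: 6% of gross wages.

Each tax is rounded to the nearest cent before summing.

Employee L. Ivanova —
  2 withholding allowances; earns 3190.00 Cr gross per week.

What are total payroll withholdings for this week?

534.82 Cr

Income Tax: taxable = 3190.00 Cr − 2×240.00 Cr = 2710.00 Cr
  200.00 Cr + 20.2% × (2710.00 Cr − 2000.00 Cr) = 200.00 Cr + 20.2% × 710.00 Cr = 343.42 Cr
Transit Levy: 6% × 3190.00 Cr = 191.40 Cr
Total: 343.42 Cr + 191.40 Cr = 534.82 Cr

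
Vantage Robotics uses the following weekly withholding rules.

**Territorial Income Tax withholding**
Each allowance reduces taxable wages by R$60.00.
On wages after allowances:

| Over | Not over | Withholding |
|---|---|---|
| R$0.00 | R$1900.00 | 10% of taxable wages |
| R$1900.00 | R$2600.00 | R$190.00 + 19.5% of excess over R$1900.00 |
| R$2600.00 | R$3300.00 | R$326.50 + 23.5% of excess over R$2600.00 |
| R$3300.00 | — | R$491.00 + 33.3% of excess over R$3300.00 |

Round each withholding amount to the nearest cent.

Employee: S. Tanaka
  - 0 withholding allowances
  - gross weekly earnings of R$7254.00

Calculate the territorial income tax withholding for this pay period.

Territorial Income Tax: taxable = R$7254.00
  R$491.00 + 33.3% × (R$7254.00 − R$3300.00) = R$491.00 + 33.3% × R$3954.00 = R$1807.68

R$1807.68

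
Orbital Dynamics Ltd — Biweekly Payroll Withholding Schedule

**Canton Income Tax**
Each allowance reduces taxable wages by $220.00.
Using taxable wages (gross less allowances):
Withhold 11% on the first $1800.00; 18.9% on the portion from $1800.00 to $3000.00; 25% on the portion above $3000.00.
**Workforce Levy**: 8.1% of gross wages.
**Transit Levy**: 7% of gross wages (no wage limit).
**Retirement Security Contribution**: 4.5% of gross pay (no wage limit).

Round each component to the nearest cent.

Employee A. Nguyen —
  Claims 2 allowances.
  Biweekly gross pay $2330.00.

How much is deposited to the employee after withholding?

Canton Income Tax: taxable = $2330.00 − 2×$220.00 = $1890.00
  $198.00 + 18.9% × ($1890.00 − $1800.00) = $198.00 + 18.9% × $90.00 = $215.01
Workforce Levy: 8.1% × $2330.00 = $188.73
Transit Levy: 7% × $2330.00 = $163.10
Retirement Security Contribution: 4.5% × $2330.00 = $104.85
Total withheld: $215.01 + $188.73 + $163.10 + $104.85 = $671.69
Net pay: $2330.00 − $671.69 = $1658.31

$1658.31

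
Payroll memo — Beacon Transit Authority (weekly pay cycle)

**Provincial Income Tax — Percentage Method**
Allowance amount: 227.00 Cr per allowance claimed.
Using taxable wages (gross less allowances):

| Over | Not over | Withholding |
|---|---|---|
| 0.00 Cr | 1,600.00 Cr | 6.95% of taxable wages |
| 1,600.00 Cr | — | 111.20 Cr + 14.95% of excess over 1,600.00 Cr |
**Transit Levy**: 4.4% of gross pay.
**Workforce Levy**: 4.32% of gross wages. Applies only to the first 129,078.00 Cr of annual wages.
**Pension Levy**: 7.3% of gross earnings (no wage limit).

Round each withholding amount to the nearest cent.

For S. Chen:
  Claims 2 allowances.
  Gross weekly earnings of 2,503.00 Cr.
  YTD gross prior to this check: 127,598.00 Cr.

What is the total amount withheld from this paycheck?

Provincial Income Tax: taxable = 2,503.00 Cr − 2×227.00 Cr = 2,049.00 Cr
  111.20 Cr + 14.95% × (2,049.00 Cr − 1,600.00 Cr) = 111.20 Cr + 14.95% × 449.00 Cr = 178.33 Cr
Transit Levy: 4.4% × 2,503.00 Cr = 110.13 Cr
Workforce Levy: cap 129,078.00 Cr − YTD 127,598.00 Cr = 1,480.00 Cr subject; 4.32% × 1,480.00 Cr = 63.94 Cr
Pension Levy: 7.3% × 2,503.00 Cr = 182.72 Cr
Total: 178.33 Cr + 110.13 Cr + 63.94 Cr + 182.72 Cr = 535.12 Cr

535.12 Cr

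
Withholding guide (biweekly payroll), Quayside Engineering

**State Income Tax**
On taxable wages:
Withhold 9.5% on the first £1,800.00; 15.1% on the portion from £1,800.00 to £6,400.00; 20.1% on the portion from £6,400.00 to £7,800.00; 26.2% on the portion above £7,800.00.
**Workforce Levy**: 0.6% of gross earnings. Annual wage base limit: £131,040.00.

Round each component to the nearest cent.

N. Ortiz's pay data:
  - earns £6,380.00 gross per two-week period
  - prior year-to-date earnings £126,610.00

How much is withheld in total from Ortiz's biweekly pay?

£889.16

State Income Tax: taxable = £6,380.00
  £171.00 + 15.1% × (£6,380.00 − £1,800.00) = £171.00 + 15.1% × £4,580.00 = £862.58
Workforce Levy: cap £131,040.00 − YTD £126,610.00 = £4,430.00 subject; 0.6% × £4,430.00 = £26.58
Total: £862.58 + £26.58 = £889.16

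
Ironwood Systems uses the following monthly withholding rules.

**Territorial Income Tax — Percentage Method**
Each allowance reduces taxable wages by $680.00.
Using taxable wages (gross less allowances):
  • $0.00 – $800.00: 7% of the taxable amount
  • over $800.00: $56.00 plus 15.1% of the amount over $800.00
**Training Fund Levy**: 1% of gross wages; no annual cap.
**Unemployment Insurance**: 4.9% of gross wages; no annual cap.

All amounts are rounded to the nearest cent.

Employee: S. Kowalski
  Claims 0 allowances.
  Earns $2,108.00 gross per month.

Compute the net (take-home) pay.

Territorial Income Tax: taxable = $2,108.00
  $56.00 + 15.1% × ($2,108.00 − $800.00) = $56.00 + 15.1% × $1,308.00 = $253.51
Training Fund Levy: 1% × $2,108.00 = $21.08
Unemployment Insurance: 4.9% × $2,108.00 = $103.29
Total withheld: $253.51 + $21.08 + $103.29 = $377.88
Net pay: $2,108.00 − $377.88 = $1,730.12

$1,730.12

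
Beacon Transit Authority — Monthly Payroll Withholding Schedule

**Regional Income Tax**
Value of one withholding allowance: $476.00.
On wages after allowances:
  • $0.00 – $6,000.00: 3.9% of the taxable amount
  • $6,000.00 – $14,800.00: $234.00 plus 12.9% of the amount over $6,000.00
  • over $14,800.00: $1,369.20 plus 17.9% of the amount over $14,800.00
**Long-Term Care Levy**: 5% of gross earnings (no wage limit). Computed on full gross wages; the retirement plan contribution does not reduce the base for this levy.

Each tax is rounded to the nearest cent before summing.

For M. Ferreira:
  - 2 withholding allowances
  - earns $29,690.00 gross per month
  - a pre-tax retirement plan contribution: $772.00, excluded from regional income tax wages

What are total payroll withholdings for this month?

Regional Income Tax: taxable = $29,690.00 − $772.00 − 2×$476.00 = $27,966.00
  $1,369.20 + 17.9% × ($27,966.00 − $14,800.00) = $1,369.20 + 17.9% × $13,166.00 = $3,725.91
Long-Term Care Levy: 5% × $29,690.00 = $1,484.50
Total: $3,725.91 + $1,484.50 = $5,210.41

$5,210.41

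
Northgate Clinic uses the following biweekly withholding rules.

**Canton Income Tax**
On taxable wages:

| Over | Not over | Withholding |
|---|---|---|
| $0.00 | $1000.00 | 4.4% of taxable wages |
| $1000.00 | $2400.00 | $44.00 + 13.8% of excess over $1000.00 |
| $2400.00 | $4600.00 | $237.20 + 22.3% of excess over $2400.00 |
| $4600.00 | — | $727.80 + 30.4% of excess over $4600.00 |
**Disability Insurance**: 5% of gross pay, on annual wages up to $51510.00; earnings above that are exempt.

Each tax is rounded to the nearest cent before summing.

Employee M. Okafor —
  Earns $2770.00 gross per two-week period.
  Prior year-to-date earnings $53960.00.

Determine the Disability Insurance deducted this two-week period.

Disability Insurance: YTD $53960.00 ≥ cap $51510.00 → $0.00

$0.00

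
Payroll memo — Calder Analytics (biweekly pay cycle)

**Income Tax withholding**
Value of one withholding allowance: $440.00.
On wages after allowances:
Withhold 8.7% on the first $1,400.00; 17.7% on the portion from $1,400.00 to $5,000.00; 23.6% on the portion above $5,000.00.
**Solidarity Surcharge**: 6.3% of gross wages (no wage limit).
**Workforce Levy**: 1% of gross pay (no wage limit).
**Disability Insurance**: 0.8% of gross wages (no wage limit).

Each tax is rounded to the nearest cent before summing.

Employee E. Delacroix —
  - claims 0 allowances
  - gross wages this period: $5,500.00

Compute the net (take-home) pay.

$4,177.50

Income Tax: taxable = $5,500.00
  $759.00 + 23.6% × ($5,500.00 − $5,000.00) = $759.00 + 23.6% × $500.00 = $877.00
Solidarity Surcharge: 6.3% × $5,500.00 = $346.50
Workforce Levy: 1% × $5,500.00 = $55.00
Disability Insurance: 0.8% × $5,500.00 = $44.00
Total withheld: $877.00 + $346.50 + $55.00 + $44.00 = $1,322.50
Net pay: $5,500.00 − $1,322.50 = $4,177.50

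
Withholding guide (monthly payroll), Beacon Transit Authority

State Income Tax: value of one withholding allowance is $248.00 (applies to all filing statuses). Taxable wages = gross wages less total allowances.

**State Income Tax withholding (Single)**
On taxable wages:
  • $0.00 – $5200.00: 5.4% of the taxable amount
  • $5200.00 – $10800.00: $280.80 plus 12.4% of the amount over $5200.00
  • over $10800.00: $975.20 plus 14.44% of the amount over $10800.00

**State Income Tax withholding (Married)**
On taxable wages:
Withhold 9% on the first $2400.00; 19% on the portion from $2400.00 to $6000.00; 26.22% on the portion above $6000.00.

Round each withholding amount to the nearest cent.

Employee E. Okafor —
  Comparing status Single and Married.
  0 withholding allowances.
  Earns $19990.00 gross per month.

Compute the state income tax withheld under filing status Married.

$4568.18

State Income Tax (Married): taxable = $19990.00
  $900.00 + 26.22% × ($19990.00 − $6000.00) = $900.00 + 26.22% × $13990.00 = $4568.18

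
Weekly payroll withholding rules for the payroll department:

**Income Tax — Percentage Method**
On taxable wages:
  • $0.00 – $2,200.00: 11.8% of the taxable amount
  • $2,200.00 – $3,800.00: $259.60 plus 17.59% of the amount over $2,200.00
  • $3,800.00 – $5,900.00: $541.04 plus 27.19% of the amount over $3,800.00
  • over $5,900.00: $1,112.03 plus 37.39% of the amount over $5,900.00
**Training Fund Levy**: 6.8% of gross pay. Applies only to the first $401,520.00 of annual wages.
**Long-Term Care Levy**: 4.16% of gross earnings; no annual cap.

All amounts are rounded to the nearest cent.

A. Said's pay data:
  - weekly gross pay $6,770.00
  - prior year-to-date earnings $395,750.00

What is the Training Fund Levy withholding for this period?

Training Fund Levy: cap $401,520.00 − YTD $395,750.00 = $5,770.00 subject; 6.8% × $5,770.00 = $392.36

$392.36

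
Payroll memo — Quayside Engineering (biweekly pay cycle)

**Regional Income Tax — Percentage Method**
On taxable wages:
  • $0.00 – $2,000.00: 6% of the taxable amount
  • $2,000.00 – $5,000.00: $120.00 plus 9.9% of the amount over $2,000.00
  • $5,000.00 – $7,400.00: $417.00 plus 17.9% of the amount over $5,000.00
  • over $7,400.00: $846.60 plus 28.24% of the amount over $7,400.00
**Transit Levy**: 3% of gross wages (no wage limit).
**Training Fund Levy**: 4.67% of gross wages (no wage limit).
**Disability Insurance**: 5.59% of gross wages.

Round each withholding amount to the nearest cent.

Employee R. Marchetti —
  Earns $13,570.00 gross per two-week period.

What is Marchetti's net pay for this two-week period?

$9,181.61

Regional Income Tax: taxable = $13,570.00
  $846.60 + 28.24% × ($13,570.00 − $7,400.00) = $846.60 + 28.24% × $6,170.00 = $2,589.01
Transit Levy: 3% × $13,570.00 = $407.10
Training Fund Levy: 4.67% × $13,570.00 = $633.72
Disability Insurance: 5.59% × $13,570.00 = $758.56
Total withheld: $2,589.01 + $407.10 + $633.72 + $758.56 = $4,388.39
Net pay: $13,570.00 − $4,388.39 = $9,181.61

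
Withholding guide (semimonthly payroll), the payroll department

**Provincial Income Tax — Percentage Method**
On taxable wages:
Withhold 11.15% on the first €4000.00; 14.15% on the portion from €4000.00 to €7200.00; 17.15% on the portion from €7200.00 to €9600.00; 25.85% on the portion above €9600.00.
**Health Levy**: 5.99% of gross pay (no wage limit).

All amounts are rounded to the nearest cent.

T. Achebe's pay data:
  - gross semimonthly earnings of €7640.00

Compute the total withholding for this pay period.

€1431.90

Provincial Income Tax: taxable = €7640.00
  €898.80 + 17.15% × (€7640.00 − €7200.00) = €898.80 + 17.15% × €440.00 = €974.26
Health Levy: 5.99% × €7640.00 = €457.64
Total: €974.26 + €457.64 = €1431.90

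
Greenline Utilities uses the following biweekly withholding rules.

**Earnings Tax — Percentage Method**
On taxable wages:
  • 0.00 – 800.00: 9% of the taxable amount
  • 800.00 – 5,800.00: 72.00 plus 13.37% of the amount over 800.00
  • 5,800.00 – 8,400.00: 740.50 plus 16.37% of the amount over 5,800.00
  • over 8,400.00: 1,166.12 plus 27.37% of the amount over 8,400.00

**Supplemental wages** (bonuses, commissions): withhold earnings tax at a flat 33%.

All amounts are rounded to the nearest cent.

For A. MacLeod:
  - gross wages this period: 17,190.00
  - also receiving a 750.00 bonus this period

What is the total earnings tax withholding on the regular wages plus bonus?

Earnings Tax: taxable = 17,190.00
  1,166.12 + 27.37% × (17,190.00 − 8,400.00) = 1,166.12 + 27.37% × 8,790.00 = 3,571.94
Supplemental (33% flat on bonus): 33% × 750.00 = 247.50
Total earnings tax: 3,571.94 + 247.50 = 3,819.44

3,819.44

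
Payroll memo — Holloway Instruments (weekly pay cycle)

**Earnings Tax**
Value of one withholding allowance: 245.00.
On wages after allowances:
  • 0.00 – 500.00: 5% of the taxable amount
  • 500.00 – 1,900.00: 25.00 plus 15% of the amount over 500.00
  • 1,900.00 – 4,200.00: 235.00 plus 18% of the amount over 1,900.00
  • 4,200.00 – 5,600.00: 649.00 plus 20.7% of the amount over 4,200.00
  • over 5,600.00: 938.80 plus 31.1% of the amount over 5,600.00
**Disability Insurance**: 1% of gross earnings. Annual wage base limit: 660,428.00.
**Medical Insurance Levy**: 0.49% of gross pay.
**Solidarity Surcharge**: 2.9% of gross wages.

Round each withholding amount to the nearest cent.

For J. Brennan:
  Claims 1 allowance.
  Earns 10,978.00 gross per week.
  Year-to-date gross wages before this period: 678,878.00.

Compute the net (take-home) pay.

8,070.69

Earnings Tax: taxable = 10,978.00 − 1×245.00 = 10,733.00
  938.80 + 31.1% × (10,733.00 − 5,600.00) = 938.80 + 31.1% × 5,133.00 = 2,535.16
Disability Insurance: YTD 678,878.00 ≥ cap 660,428.00 → 0.00
Medical Insurance Levy: 0.49% × 10,978.00 = 53.79
Solidarity Surcharge: 2.9% × 10,978.00 = 318.36
Total withheld: 2,535.16 + 0.00 + 53.79 + 318.36 = 2,907.31
Net pay: 10,978.00 − 2,907.31 = 8,070.69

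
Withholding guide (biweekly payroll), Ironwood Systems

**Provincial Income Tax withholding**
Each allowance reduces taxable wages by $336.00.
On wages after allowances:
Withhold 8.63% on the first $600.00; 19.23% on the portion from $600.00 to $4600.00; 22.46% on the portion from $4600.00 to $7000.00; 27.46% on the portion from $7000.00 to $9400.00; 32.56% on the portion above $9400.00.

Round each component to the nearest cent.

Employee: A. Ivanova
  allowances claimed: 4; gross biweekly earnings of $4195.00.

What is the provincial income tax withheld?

$484.65

Provincial Income Tax: taxable = $4195.00 − 4×$336.00 = $2851.00
  $51.78 + 19.23% × ($2851.00 − $600.00) = $51.78 + 19.23% × $2251.00 = $484.65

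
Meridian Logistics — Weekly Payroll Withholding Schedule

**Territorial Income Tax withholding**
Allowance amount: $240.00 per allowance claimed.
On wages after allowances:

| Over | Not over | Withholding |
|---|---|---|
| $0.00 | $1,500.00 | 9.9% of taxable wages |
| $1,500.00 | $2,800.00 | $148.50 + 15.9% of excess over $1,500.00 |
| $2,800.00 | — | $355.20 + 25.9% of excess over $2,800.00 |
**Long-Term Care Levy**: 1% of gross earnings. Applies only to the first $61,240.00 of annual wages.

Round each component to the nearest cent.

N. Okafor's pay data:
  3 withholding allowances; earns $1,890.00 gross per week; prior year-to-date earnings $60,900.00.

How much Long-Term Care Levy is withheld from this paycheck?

Long-Term Care Levy: cap $61,240.00 − YTD $60,900.00 = $340.00 subject; 1% × $340.00 = $3.40

$3.40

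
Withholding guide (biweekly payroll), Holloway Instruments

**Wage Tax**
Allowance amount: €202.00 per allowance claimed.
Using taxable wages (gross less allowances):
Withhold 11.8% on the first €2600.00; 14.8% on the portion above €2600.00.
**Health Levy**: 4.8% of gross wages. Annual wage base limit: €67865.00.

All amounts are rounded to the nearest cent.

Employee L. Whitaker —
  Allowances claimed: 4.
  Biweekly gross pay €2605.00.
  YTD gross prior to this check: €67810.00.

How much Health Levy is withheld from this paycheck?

€2.64

Health Levy: cap €67865.00 − YTD €67810.00 = €55.00 subject; 4.8% × €55.00 = €2.64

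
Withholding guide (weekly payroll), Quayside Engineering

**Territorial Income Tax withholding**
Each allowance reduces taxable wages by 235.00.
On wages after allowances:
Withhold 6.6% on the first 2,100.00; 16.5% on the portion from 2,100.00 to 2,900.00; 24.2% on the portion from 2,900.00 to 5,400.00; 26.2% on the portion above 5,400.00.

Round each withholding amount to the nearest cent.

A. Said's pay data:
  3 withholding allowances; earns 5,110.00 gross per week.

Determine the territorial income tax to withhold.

634.81

Territorial Income Tax: taxable = 5,110.00 − 3×235.00 = 4,405.00
  270.60 + 24.2% × (4,405.00 − 2,900.00) = 270.60 + 24.2% × 1,505.00 = 634.81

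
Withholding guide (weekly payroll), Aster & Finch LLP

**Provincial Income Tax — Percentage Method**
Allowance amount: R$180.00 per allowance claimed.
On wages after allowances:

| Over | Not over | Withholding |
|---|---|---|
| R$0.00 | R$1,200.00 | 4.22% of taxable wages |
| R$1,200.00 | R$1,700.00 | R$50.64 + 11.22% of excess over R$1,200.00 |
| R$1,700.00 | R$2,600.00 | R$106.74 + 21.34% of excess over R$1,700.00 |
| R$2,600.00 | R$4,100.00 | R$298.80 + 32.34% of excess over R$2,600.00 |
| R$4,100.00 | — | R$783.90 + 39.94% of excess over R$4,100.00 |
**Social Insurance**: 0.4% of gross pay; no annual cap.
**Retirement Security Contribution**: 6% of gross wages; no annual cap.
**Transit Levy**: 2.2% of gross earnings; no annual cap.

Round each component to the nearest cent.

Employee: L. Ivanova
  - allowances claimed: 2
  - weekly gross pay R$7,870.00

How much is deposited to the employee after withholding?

Provincial Income Tax: taxable = R$7,870.00 − 2×R$180.00 = R$7,510.00
  R$783.90 + 39.94% × (R$7,510.00 − R$4,100.00) = R$783.90 + 39.94% × R$3,410.00 = R$2,145.85
Social Insurance: 0.4% × R$7,870.00 = R$31.48
Retirement Security Contribution: 6% × R$7,870.00 = R$472.20
Transit Levy: 2.2% × R$7,870.00 = R$173.14
Total withheld: R$2,145.85 + R$31.48 + R$472.20 + R$173.14 = R$2,822.67
Net pay: R$7,870.00 − R$2,822.67 = R$5,047.33

R$5,047.33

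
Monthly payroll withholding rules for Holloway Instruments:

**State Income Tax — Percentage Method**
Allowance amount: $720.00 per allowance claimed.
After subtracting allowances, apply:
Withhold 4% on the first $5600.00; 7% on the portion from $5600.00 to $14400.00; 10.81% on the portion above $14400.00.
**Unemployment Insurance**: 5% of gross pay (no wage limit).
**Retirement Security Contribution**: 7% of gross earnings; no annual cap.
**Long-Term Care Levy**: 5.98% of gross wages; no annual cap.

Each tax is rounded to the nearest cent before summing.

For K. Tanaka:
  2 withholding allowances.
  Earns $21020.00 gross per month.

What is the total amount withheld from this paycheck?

State Income Tax: taxable = $21020.00 − 2×$720.00 = $19580.00
  $840.00 + 10.81% × ($19580.00 − $14400.00) = $840.00 + 10.81% × $5180.00 = $1399.96
Unemployment Insurance: 5% × $21020.00 = $1051.00
Retirement Security Contribution: 7% × $21020.00 = $1471.40
Long-Term Care Levy: 5.98% × $21020.00 = $1257.00
Total: $1399.96 + $1051.00 + $1471.40 + $1257.00 = $5179.36

$5179.36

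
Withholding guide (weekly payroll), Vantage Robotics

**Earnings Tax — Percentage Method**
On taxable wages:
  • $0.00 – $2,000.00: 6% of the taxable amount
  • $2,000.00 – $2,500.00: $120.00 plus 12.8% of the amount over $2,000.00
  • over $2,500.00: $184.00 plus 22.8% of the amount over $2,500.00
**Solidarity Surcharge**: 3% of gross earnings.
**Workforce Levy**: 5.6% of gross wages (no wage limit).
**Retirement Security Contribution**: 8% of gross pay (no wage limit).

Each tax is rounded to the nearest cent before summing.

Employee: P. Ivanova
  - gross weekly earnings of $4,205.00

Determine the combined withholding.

$1,270.77

Earnings Tax: taxable = $4,205.00
  $184.00 + 22.8% × ($4,205.00 − $2,500.00) = $184.00 + 22.8% × $1,705.00 = $572.74
Solidarity Surcharge: 3% × $4,205.00 = $126.15
Workforce Levy: 5.6% × $4,205.00 = $235.48
Retirement Security Contribution: 8% × $4,205.00 = $336.40
Total: $572.74 + $126.15 + $235.48 + $336.40 = $1,270.77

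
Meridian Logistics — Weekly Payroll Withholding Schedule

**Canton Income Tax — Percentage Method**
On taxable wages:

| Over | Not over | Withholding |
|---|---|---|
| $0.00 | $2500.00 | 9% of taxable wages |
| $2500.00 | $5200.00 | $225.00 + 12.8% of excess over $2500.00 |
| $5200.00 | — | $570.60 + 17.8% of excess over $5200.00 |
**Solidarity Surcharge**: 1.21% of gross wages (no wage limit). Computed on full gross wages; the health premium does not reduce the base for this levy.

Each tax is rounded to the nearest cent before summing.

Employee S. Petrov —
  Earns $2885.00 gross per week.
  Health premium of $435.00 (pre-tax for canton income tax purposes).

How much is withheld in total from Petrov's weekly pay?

Canton Income Tax: taxable = $2885.00 − $435.00 = $2450.00
  9% × $2450.00 = $220.50
Solidarity Surcharge: 1.21% × $2885.00 = $34.91
Total: $220.50 + $34.91 = $255.41

$255.41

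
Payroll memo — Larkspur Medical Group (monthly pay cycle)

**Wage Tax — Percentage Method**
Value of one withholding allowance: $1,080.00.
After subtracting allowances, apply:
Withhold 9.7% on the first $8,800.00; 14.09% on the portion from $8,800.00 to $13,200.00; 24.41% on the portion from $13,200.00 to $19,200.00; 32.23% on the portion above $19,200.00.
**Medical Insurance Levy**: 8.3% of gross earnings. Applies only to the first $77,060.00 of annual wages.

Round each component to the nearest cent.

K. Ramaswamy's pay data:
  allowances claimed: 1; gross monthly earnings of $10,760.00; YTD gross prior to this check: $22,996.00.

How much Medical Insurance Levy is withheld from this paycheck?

$893.08

Medical Insurance Levy: 8.3% × $10,760.00 = $893.08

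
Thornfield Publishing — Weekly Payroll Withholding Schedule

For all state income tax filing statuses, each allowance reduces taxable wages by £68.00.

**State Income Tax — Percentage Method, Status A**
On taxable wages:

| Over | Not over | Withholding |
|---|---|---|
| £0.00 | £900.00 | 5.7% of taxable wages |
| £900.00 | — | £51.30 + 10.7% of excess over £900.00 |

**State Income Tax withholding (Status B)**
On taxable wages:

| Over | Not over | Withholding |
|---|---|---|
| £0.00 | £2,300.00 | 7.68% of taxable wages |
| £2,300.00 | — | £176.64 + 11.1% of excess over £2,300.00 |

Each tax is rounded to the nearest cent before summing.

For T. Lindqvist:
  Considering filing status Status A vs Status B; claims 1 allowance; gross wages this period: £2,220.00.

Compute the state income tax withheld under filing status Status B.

State Income Tax (Status B): taxable = £2,220.00 − 1×£68.00 = £2,152.00
  7.68% × £2,152.00 = £165.27

£165.27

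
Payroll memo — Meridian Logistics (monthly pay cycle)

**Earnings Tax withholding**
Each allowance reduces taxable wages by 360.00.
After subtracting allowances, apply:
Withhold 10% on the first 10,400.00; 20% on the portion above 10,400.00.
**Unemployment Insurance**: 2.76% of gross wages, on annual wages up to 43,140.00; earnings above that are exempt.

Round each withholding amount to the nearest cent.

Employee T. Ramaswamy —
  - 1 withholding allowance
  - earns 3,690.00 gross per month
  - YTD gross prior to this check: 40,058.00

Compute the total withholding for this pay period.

418.06

Earnings Tax: taxable = 3,690.00 − 1×360.00 = 3,330.00
  10% × 3,330.00 = 333.00
Unemployment Insurance: cap 43,140.00 − YTD 40,058.00 = 3,082.00 subject; 2.76% × 3,082.00 = 85.06
Total: 333.00 + 85.06 = 418.06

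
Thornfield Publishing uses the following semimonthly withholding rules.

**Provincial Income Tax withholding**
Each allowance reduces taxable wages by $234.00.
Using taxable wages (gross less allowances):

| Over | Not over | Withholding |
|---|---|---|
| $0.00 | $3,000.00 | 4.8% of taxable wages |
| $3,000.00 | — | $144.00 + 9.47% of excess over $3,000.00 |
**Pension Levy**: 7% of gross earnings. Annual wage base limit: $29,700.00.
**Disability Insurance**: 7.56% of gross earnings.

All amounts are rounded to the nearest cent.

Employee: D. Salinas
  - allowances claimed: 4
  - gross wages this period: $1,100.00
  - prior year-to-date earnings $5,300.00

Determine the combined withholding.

Provincial Income Tax: taxable = $1,100.00 − 4×$234.00 = $164.00
  4.8% × $164.00 = $7.87
Pension Levy: 7% × $1,100.00 = $77.00
Disability Insurance: 7.56% × $1,100.00 = $83.16
Total: $7.87 + $77.00 + $83.16 = $168.03

$168.03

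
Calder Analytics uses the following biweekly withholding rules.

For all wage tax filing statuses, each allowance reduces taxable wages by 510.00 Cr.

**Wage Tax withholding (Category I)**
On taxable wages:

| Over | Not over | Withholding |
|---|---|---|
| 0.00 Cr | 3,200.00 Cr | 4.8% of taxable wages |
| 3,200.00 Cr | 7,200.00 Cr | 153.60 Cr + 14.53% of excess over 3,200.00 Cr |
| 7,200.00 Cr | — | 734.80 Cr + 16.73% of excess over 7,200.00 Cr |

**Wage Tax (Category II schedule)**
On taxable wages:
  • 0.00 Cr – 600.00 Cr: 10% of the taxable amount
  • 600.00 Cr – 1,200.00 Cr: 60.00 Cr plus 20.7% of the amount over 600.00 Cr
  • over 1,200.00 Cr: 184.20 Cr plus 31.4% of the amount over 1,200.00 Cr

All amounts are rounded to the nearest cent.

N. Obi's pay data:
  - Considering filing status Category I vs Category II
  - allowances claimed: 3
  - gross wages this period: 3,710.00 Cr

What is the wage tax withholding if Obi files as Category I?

Wage Tax (Category I): taxable = 3,710.00 Cr − 3×510.00 Cr = 2,180.00 Cr
  4.8% × 2,180.00 Cr = 104.64 Cr

104.64 Cr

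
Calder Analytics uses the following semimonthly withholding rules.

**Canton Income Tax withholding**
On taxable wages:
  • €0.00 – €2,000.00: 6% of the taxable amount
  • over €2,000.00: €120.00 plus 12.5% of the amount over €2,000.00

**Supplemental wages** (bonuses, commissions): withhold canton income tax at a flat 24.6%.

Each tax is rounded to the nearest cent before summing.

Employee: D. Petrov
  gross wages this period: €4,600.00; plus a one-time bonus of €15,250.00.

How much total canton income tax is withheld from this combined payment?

€4,196.50

Canton Income Tax: taxable = €4,600.00
  €120.00 + 12.5% × (€4,600.00 − €2,000.00) = €120.00 + 12.5% × €2,600.00 = €445.00
Supplemental (24.6% flat on bonus): 24.6% × €15,250.00 = €3,751.50
Total canton income tax: €445.00 + €3,751.50 = €4,196.50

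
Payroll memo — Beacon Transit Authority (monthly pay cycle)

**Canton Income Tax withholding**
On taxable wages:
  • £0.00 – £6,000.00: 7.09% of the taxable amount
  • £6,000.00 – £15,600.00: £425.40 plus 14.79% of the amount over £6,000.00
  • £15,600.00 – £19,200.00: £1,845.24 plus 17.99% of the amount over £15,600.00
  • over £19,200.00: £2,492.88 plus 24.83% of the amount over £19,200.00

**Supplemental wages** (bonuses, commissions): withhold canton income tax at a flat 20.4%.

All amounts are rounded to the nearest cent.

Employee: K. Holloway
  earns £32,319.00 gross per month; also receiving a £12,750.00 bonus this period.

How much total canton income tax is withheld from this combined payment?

Canton Income Tax: taxable = £32,319.00
  £2,492.88 + 24.83% × (£32,319.00 − £19,200.00) = £2,492.88 + 24.83% × £13,119.00 = £5,750.33
Supplemental (20.4% flat on bonus): 20.4% × £12,750.00 = £2,601.00
Total canton income tax: £5,750.33 + £2,601.00 = £8,351.33

£8,351.33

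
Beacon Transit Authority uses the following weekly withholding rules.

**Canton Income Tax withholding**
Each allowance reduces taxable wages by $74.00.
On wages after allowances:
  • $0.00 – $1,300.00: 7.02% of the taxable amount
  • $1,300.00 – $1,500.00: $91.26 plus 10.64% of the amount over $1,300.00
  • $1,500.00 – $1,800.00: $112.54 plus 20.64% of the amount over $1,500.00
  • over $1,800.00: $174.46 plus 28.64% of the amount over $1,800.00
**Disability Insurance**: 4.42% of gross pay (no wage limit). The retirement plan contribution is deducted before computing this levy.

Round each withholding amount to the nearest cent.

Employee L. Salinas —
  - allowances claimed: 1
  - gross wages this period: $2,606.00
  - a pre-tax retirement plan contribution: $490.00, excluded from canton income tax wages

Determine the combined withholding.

Canton Income Tax: taxable = $2,606.00 − $490.00 − 1×$74.00 = $2,042.00
  $174.46 + 28.64% × ($2,042.00 − $1,800.00) = $174.46 + 28.64% × $242.00 = $243.77
Disability Insurance: 4.42% × $2,116.00 = $93.53
Total: $243.77 + $93.53 = $337.30

$337.30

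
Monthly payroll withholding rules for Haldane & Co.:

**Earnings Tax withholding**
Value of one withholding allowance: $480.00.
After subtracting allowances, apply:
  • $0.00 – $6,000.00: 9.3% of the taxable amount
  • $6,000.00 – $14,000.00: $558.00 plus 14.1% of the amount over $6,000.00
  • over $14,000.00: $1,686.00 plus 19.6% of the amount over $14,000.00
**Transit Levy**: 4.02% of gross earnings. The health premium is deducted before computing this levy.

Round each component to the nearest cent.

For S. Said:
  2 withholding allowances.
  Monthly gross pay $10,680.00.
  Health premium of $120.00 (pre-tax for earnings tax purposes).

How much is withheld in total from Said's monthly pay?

Earnings Tax: taxable = $10,680.00 − $120.00 − 2×$480.00 = $9,600.00
  $558.00 + 14.1% × ($9,600.00 − $6,000.00) = $558.00 + 14.1% × $3,600.00 = $1,065.60
Transit Levy: 4.02% × $10,560.00 = $424.51
Total: $1,065.60 + $424.51 = $1,490.11

$1,490.11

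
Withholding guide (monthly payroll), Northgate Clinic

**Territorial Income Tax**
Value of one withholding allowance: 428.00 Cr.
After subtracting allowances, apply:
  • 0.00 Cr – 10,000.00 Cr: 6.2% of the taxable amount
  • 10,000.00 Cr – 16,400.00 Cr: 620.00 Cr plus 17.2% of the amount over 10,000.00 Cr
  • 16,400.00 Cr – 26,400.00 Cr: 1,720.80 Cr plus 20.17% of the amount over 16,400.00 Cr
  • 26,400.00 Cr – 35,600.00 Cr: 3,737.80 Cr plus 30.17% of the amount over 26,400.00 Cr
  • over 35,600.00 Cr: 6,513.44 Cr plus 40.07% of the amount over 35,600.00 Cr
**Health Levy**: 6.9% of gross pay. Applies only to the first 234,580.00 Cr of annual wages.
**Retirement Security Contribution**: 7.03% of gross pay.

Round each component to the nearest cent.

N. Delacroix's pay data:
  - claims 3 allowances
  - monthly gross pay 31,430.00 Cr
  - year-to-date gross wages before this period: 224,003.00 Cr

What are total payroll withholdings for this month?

7,807.31 Cr

Territorial Income Tax: taxable = 31,430.00 Cr − 3×428.00 Cr = 30,146.00 Cr
  3,737.80 Cr + 30.17% × (30,146.00 Cr − 26,400.00 Cr) = 3,737.80 Cr + 30.17% × 3,746.00 Cr = 4,867.97 Cr
Health Levy: cap 234,580.00 Cr − YTD 224,003.00 Cr = 10,577.00 Cr subject; 6.9% × 10,577.00 Cr = 729.81 Cr
Retirement Security Contribution: 7.03% × 31,430.00 Cr = 2,209.53 Cr
Total: 4,867.97 Cr + 729.81 Cr + 2,209.53 Cr = 7,807.31 Cr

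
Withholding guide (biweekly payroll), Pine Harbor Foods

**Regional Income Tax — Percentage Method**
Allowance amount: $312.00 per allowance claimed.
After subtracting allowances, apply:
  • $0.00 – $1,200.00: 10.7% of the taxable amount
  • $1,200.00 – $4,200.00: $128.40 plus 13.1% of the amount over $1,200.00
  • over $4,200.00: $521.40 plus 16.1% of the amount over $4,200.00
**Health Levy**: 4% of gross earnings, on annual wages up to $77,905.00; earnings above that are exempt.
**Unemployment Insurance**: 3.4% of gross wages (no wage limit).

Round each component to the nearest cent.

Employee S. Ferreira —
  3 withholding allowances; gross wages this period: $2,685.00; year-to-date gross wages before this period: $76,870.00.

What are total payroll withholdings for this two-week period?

Regional Income Tax: taxable = $2,685.00 − 3×$312.00 = $1,749.00
  $128.40 + 13.1% × ($1,749.00 − $1,200.00) = $128.40 + 13.1% × $549.00 = $200.32
Health Levy: cap $77,905.00 − YTD $76,870.00 = $1,035.00 subject; 4% × $1,035.00 = $41.40
Unemployment Insurance: 3.4% × $2,685.00 = $91.29
Total: $200.32 + $41.40 + $91.29 = $333.01

$333.01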